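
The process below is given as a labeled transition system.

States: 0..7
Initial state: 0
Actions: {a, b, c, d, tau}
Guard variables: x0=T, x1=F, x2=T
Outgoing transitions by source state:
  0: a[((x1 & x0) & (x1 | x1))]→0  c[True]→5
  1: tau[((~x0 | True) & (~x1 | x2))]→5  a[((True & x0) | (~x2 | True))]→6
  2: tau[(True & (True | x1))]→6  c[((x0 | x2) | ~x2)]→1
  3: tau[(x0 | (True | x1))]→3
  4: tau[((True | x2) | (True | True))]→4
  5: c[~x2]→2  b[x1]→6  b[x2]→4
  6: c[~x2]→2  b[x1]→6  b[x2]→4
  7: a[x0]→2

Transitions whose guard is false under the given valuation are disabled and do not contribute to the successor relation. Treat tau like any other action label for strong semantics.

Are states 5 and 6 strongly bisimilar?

Refine partition for ~:
  round 0: {{0,1,2,3,4,5,6,7}}
  round 1: {{0},{1},{2},{3,4},{5,6},{7}}
6 equivalence class(es) (converged in 2)
[5]={5,6}  [6]={5,6}

Answer: BISIMILAR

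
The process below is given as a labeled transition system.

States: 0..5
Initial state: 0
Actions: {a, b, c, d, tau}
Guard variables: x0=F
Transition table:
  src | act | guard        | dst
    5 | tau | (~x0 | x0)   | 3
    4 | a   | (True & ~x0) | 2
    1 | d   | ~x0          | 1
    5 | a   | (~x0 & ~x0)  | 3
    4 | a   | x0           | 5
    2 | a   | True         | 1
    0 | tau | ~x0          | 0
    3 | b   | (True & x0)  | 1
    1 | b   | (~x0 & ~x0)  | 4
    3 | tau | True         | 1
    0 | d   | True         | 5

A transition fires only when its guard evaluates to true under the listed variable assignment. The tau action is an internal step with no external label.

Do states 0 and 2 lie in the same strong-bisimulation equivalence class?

Answer: NOT BISIMILAR

Analysis:
Compute ~ classes (split until stable):
  round 0: {{0,1,2,3,4,5}}
  round 1: {{0},{1},{2,4},{3},{5}}
  round 2: {{0},{1},{2},{3},{4},{5}}
6 equivalence class(es) (converged in 3)
[0]={0}  [2]={2}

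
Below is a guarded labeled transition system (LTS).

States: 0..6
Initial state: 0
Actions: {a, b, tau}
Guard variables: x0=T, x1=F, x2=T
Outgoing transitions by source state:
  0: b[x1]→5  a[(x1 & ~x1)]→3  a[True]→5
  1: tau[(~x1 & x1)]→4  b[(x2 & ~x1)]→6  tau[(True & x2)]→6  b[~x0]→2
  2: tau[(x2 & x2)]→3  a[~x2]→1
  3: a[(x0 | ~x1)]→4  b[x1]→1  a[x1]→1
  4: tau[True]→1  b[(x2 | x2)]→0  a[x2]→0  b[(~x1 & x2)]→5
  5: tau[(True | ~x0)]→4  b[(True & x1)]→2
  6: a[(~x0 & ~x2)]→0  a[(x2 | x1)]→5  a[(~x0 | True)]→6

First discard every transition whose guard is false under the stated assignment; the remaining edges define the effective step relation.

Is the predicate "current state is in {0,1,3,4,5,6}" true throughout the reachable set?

Allowed set {0,1,3,4,5,6}
Reach set: {0,1,4,5,6}
  0: ✓
  1: ✓
  4: ✓
  5: ✓
  6: ✓

Answer: INVARIANT HOLDS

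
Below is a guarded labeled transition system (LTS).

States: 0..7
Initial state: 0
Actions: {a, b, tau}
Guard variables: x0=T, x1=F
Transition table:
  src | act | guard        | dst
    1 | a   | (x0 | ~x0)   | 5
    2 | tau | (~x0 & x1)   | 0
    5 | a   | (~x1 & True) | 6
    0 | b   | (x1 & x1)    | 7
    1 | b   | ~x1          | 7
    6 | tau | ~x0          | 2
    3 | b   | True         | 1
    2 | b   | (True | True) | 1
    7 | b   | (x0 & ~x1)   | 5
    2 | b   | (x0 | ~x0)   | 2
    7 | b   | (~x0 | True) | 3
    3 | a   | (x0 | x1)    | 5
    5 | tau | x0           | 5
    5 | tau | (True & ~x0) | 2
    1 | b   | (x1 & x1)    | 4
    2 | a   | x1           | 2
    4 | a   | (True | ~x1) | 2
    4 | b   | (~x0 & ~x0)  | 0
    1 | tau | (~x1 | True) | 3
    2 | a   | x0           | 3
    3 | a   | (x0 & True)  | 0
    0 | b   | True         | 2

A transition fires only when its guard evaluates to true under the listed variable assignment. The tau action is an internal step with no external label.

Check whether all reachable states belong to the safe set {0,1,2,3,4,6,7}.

Answer: INVARIANT VIOLATED at state 5

Analysis:
Safe = {0,1,2,3,4,6,7}
R = {0,1,2,3,5,6,7}
  0: ✓
  1: ✓
  2: ✓
  3: ✓
  5: VIOLATES
  6: ✓
  7: ✓
witness against invariant: b·b·a → 5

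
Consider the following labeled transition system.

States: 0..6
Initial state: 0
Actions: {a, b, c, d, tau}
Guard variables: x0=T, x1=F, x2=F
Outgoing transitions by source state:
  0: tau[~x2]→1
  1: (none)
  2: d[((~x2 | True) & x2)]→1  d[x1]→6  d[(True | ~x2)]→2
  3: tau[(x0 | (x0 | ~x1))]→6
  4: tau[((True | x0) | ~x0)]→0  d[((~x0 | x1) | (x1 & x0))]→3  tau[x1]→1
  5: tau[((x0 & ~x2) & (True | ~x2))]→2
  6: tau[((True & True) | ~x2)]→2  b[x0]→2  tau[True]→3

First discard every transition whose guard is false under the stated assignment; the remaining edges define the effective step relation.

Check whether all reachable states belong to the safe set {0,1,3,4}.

Allowed set {0,1,3,4}
Reachable = {0,1}
  0: safe
  1: safe

Answer: INVARIANT HOLDS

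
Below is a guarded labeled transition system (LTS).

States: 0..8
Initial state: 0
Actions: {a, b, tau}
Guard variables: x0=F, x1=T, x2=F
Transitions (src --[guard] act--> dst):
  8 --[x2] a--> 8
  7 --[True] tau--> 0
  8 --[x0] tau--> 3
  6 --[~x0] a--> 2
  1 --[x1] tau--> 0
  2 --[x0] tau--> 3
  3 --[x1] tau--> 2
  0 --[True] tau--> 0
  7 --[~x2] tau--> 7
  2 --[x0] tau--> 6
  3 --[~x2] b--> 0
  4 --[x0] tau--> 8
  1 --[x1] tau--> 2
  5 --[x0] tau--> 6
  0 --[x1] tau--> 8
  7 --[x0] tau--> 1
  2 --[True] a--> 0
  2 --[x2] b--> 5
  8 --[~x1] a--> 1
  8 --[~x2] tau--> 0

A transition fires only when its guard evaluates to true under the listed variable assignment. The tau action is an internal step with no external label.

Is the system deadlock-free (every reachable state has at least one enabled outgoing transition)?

R = {0,8}
  0: tau→0  tau→8  [2 out]
  8: tau→0  [1 out]

Answer: DEADLOCK-FREE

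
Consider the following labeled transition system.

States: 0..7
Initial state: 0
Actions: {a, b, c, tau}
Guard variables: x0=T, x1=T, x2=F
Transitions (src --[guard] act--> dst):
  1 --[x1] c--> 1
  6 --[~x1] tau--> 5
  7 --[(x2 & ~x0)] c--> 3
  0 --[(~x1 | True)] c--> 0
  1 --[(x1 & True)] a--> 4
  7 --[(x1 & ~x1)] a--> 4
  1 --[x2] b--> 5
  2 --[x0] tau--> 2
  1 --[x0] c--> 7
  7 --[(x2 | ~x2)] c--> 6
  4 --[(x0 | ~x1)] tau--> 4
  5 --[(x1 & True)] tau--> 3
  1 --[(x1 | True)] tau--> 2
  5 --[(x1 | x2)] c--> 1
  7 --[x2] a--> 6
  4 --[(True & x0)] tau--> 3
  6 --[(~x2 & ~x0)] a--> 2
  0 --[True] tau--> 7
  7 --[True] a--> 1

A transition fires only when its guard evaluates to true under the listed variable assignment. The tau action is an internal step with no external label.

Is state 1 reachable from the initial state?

Answer: REACHABLE

Working:
Guard filter leaves 13 enabled edge(s).
L0 = {0}
L1 = {7}  cumulative {0,7}
L2 = {1,6}  cumulative {0,1,6,7}
L3 = {2,4}  cumulative {0,1,2,4,6,7}
L4 = {3}  cumulative {0,1,2,3,4,6,7}
Reach set: {0,1,2,3,4,6,7}
trace reaching 1: tau·a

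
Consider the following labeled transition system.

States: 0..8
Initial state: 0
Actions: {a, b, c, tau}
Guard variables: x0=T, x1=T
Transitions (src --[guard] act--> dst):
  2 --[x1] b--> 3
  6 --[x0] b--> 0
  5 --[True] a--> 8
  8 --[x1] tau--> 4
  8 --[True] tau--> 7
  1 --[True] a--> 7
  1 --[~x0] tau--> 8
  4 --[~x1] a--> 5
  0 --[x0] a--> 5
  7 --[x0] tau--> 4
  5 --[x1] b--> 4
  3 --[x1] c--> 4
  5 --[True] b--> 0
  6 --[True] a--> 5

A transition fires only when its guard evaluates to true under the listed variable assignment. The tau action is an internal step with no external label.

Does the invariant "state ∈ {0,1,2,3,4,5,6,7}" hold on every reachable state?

Inv-set: {0,1,2,3,4,5,6,7}
Reachable = {0,4,5,7,8}
  0: ✓
  4: ✓
  5: ✓
  7: ✓
  8: ✗ unsafe
counterexample path to 8: a·a

Answer: INVARIANT VIOLATED at state 8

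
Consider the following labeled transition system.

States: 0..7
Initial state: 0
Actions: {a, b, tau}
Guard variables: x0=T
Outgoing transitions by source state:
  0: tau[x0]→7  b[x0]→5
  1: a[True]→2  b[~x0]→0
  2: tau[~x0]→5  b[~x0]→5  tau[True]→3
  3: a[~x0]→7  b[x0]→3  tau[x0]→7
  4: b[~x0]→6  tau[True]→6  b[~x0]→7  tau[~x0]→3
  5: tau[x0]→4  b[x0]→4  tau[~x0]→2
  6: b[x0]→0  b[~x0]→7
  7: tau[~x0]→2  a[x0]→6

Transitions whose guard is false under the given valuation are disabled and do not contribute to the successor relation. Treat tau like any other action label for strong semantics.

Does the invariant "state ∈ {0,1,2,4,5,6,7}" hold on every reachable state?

Answer: INVARIANT HOLDS

Working:
Allowed set {0,1,2,4,5,6,7}
R = {0,4,5,6,7}
  0: safe
  4: safe
  5: safe
  6: safe
  7: safe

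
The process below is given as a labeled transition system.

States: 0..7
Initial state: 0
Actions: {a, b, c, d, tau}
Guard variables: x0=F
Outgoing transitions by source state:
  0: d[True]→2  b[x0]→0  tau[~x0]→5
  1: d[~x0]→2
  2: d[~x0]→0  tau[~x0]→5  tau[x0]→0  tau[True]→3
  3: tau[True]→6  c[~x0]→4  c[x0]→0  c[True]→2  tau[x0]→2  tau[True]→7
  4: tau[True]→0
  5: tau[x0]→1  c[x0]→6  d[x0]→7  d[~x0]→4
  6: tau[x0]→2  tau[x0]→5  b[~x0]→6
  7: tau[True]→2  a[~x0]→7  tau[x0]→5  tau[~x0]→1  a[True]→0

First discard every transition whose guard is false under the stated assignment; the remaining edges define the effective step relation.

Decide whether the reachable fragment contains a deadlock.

Reachable = {0,1,2,3,4,5,6,7}
  0: d→2  tau→5  [2 out]
  1: d→2  [1 out]
  2: d→0  tau→3  tau→5  [3 out]
  3: c→2  c→4  tau→6  tau→7  [4 out]
  4: tau→0  [1 out]
  5: d→4  [1 out]
  6: b→6  [1 out]
  7: a→0  a→7  tau→1  tau→2  [4 out]

Answer: DEADLOCK-FREE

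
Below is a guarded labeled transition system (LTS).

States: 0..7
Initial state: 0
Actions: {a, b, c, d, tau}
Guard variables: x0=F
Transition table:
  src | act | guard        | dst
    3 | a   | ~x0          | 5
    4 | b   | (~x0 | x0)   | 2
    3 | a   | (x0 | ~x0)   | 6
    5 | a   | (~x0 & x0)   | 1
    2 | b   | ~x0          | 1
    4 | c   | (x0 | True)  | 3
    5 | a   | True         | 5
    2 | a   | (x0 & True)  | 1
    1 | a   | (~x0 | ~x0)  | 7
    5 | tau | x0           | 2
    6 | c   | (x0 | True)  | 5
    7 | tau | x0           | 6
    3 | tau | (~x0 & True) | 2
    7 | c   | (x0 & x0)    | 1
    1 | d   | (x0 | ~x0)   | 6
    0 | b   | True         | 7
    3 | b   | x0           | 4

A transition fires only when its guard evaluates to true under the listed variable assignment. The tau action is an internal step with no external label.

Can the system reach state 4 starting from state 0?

Answer: UNREACHABLE

Working:
11 transition(s) survive guard evaluation.
depth 0: {0}
depth 1: {7}  now seen {0,7}
R = {0,7}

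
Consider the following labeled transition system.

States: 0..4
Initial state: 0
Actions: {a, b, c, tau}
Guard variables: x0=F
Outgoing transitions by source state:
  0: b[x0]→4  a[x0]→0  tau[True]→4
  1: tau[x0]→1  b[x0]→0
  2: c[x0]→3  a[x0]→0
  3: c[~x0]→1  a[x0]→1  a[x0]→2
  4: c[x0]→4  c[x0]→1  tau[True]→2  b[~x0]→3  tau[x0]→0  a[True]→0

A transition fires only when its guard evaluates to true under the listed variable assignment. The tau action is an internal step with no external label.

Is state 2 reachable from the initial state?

Answer: REACHABLE

Trace:
5 transition(s) survive guard evaluation.
L0 = {0}
L1 = {4}  total {0,4}
L2 = {2,3}  total {0,2,3,4}
L3 = {1}  total {0,1,2,3,4}
R = {0,1,2,3,4}
witness 2: tau·tau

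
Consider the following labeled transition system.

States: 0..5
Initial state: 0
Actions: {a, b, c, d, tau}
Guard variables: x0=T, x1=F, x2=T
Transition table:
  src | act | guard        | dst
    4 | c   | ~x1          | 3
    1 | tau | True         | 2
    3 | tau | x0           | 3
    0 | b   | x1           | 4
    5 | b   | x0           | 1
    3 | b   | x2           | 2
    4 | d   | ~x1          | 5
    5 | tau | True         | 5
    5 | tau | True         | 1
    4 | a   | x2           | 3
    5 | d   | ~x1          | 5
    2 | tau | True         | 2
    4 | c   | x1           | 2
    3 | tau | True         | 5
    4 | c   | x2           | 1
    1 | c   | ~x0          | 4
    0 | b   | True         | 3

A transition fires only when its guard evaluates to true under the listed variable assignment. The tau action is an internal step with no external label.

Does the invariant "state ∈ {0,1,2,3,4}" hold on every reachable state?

Answer: INVARIANT VIOLATED at state 5

Working:
Inv-set: {0,1,2,3,4}
Reach set: {0,1,2,3,5}
  0: safe
  1: safe
  2: safe
  3: safe
  5: VIOLATES
witness against invariant: b·tau → 5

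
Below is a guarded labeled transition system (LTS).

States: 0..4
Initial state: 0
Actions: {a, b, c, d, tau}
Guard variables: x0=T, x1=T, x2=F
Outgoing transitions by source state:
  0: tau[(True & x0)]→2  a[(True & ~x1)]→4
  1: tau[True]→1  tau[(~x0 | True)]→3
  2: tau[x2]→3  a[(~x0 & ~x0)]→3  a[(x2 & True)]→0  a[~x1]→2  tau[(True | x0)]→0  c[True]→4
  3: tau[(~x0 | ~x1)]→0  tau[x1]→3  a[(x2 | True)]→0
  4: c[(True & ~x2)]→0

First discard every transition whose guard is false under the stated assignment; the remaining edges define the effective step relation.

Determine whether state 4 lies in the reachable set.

Answer: REACHABLE

Trace:
Guard filter leaves 8 enabled edge(s).
Layer 0: {0}
Layer 1: {2}  total {0,2}
Layer 2: {4}  total {0,2,4}
R = {0,2,4}
trace reaching 4: tau·c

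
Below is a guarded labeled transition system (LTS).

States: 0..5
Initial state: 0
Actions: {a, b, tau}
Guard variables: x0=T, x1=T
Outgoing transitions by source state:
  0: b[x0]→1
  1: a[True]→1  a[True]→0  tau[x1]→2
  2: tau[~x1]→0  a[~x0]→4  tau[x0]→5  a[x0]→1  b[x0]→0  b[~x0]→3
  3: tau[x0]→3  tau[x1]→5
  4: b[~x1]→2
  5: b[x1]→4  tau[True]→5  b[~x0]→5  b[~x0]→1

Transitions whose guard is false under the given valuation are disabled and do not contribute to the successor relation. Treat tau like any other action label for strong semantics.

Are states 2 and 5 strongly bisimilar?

Refine partition for ~:
  round 0: {{0,1,2,3,4,5}}
  round 1: {{0},{1},{2},{3},{4},{5}}
Fixed point at round 2; 6 class(es).
2∈{2}, 5∈{5}

Answer: NOT BISIMILAR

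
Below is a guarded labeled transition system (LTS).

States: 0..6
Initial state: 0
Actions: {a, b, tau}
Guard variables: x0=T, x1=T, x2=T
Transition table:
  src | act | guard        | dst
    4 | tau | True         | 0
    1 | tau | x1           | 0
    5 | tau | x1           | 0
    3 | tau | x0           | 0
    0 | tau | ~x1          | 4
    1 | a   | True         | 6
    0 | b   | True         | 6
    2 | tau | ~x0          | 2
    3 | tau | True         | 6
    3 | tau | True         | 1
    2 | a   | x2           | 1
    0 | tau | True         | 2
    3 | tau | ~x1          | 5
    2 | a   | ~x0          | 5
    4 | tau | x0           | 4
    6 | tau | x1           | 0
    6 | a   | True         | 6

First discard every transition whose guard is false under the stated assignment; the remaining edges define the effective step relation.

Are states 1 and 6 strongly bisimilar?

Refine partition for ~:
  round 0: {{0,1,2,3,4,5,6}}
  round 1: {{0},{1,6},{2},{3,4,5}}
  round 2: {{0},{1,6},{2},{3},{4},{5}}
6 equivalence class(es) (converged in 3)
[1]={1,6}  [6]={1,6}

Answer: BISIMILAR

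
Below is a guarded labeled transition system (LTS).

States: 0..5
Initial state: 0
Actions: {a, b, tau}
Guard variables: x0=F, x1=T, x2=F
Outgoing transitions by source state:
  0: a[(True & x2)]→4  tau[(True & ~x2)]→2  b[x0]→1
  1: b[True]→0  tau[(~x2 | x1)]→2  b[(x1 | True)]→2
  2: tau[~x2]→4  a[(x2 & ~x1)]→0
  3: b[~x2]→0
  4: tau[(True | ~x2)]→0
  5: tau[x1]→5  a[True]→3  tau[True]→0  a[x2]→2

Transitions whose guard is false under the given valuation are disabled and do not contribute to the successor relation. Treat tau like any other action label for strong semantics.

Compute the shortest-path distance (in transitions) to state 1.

Answer: UNREACHABLE

Trace:
BFS to 1:
  depth 0: {0}
  depth 1: {2}
  depth 2: {4}
1 never appears.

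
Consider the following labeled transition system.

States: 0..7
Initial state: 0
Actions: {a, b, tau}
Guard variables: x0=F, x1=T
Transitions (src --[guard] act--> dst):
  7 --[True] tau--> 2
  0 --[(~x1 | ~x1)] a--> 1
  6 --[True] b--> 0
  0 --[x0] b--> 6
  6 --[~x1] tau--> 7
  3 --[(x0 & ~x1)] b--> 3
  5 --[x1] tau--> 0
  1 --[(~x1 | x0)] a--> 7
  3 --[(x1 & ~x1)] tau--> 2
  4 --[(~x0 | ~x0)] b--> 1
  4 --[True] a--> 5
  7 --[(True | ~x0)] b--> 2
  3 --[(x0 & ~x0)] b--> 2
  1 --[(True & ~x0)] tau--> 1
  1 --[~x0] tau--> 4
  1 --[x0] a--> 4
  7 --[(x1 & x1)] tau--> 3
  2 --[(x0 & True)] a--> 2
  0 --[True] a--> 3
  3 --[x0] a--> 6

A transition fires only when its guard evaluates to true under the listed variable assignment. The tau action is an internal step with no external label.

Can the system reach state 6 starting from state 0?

10 transition(s) survive guard evaluation.
depth 0: {0}
depth 1: {3}  now seen {0,3}
R = {0,3}

Answer: UNREACHABLE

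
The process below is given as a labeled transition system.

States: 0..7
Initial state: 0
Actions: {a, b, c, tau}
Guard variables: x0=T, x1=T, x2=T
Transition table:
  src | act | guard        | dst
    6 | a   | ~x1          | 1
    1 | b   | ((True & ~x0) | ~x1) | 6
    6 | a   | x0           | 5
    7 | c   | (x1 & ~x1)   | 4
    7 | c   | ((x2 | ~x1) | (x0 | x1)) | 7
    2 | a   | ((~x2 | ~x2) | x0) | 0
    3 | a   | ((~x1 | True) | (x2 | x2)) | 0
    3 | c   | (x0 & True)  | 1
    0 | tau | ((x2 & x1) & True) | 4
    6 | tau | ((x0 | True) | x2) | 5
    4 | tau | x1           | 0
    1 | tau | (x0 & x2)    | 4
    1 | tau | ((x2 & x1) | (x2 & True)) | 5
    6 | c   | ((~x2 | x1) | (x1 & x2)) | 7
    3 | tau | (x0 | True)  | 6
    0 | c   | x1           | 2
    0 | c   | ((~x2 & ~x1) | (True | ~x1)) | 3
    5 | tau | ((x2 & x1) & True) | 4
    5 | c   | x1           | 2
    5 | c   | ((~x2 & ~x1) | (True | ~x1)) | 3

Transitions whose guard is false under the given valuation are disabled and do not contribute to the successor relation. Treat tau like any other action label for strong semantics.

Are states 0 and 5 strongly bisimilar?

Answer: BISIMILAR

Analysis:
Compute ~ classes (split until stable):
  π0 = {{0,1,2,3,4,5,6,7}}
  π1 = {{0,5},{1,4},{2},{3,6},{7}}
  π2 = {{0,5},{1},{2},{3},{4},{6},{7}}
stable after 3 split(s): 7 block(s)
class of 0: {0,5}; class of 5: {0,5}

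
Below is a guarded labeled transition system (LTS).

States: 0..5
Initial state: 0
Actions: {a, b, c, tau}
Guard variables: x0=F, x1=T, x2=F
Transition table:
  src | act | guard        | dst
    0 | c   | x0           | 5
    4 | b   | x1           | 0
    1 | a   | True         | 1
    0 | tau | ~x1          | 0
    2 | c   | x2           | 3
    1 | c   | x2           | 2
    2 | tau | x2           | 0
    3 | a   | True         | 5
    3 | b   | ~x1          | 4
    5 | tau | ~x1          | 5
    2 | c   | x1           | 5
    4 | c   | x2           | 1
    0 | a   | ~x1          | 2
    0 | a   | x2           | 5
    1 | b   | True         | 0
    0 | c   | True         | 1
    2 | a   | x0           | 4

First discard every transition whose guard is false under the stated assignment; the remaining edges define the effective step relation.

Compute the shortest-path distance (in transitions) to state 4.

Layered search for 4:
  L0 = {0}
  L1 = {1}
4 never appears.

Answer: UNREACHABLE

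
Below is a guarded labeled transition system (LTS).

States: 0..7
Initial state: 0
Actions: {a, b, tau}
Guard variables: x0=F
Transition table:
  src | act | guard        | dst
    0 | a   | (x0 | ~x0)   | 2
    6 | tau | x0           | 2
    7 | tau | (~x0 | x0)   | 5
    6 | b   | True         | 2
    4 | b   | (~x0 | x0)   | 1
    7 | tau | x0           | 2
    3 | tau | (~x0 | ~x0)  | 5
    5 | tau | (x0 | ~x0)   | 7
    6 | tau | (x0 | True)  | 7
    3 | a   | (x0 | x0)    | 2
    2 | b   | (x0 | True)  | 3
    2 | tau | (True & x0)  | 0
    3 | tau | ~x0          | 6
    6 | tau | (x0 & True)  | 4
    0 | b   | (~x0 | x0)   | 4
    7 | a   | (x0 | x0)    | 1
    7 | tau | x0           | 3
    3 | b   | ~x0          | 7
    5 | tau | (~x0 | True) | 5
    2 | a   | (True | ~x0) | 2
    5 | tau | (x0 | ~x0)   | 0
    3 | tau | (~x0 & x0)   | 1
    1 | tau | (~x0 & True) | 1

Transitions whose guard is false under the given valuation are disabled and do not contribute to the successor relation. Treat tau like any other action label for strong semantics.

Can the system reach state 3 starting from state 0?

15 transition(s) survive guard evaluation.
Layer 0: {0}
Layer 1: {2,4}  cumulative {0,2,4}
Layer 2: {1,3}  cumulative {0,1,2,3,4}
Layer 3: {5,6,7}  cumulative {0,1,2,3,4,5,6,7}
Reach set: {0,1,2,3,4,5,6,7}
trace reaching 3: a·b

Answer: REACHABLE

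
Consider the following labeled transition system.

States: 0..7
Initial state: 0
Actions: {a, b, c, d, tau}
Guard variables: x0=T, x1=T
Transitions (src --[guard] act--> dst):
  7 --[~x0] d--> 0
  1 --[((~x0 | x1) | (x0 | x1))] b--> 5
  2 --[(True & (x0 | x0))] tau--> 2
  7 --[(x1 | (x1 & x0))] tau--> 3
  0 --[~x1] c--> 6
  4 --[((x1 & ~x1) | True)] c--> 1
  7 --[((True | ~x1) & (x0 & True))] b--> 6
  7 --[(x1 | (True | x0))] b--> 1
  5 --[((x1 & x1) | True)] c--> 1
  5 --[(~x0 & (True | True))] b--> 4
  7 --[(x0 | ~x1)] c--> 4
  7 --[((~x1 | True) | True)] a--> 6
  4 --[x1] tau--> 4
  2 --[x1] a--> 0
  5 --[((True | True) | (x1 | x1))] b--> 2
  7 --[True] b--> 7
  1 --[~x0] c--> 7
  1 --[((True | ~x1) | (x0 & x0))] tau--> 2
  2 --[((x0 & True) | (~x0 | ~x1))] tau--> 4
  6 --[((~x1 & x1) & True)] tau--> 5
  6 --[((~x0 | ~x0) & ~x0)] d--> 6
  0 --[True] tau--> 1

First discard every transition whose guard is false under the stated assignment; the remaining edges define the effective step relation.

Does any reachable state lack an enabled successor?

Answer: DEADLOCK-FREE

Working:
Reach set: {0,1,2,4,5}
  0: tau→1  [1 exit(s)]
  1: b→5  tau→2  [2 exit(s)]
  2: a→0  tau→2  tau→4  [3 exit(s)]
  4: c→1  tau→4  [2 exit(s)]
  5: b→2  c→1  [2 exit(s)]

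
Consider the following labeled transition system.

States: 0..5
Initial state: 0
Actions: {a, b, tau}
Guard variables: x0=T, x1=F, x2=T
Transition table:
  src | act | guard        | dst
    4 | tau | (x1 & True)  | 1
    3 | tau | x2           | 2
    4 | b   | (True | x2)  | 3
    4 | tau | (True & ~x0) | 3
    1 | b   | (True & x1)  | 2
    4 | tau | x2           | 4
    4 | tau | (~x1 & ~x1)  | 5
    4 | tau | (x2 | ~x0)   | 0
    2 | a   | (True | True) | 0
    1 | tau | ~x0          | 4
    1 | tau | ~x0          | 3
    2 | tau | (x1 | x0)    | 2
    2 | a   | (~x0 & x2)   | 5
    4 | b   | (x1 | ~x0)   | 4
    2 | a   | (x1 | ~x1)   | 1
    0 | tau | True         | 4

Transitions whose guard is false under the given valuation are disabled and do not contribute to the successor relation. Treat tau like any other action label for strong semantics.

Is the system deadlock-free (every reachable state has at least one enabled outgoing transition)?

Answer: DEADLOCK at state 1

Analysis:
R = {0,1,2,3,4,5}
  0: tau→4  [1 out]
  1: ∅  [STUCK]
  2: a→0  a→1  tau→2  [3 out]
  3: tau→2  [1 out]
  4: b→3  tau→0  tau→4  tau→5  [4 out]
  5: ∅  [STUCK]
witness 1: tau·b·tau·a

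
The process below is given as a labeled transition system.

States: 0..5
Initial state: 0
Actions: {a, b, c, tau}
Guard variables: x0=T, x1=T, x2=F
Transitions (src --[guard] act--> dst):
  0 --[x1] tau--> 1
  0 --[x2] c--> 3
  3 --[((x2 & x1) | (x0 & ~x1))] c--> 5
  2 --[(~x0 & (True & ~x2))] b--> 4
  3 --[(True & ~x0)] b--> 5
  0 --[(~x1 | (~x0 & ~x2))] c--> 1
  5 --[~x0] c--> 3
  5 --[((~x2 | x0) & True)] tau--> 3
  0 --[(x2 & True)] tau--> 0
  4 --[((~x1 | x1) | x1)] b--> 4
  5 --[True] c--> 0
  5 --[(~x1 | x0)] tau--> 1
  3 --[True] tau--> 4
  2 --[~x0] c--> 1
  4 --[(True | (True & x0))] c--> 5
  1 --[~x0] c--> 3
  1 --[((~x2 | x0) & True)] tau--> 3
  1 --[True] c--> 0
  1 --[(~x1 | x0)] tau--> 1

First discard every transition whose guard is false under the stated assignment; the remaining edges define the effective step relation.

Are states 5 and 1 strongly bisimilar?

Answer: BISIMILAR

Analysis:
Refine partition for ~:
  π0 = {{0,1,2,3,4,5}}
  π1 = {{0,3},{1,5},{2},{4}}
  π2 = {{0},{1,5},{2},{3},{4}}
stable after 3 split(s): 5 block(s)
class of 5: {1,5}; class of 1: {1,5}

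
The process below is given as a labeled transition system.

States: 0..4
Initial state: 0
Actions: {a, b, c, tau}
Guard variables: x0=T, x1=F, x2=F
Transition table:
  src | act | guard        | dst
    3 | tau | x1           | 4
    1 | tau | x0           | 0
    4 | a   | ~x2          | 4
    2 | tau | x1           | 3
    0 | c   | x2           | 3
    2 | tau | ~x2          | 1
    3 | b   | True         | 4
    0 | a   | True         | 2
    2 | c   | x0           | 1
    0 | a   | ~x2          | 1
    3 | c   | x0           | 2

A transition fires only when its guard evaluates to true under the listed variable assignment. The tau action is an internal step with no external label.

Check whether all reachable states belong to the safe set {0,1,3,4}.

Allowed set {0,1,3,4}
R = {0,1,2}
  0: ok
  1: ok
  2: outside
witness against invariant: a → 2

Answer: INVARIANT VIOLATED at state 2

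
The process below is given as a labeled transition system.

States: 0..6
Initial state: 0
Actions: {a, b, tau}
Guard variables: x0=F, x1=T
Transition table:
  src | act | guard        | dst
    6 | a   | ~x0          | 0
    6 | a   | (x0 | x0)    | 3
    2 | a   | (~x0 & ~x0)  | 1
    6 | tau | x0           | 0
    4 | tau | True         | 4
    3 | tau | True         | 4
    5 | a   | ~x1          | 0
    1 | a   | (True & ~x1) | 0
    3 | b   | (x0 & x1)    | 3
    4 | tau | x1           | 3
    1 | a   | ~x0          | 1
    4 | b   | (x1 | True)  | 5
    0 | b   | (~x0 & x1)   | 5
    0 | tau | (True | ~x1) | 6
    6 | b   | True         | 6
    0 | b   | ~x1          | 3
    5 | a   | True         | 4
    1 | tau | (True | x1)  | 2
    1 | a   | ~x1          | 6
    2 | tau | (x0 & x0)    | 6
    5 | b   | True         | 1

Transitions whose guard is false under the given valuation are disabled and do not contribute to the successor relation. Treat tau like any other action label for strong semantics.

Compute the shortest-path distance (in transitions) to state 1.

Layered search for 1:
  Layer 0: {0}
  Layer 1: {5,6}
  Layer 2: {1,4}
depth(1)=2, e.g. b·b

Answer: 2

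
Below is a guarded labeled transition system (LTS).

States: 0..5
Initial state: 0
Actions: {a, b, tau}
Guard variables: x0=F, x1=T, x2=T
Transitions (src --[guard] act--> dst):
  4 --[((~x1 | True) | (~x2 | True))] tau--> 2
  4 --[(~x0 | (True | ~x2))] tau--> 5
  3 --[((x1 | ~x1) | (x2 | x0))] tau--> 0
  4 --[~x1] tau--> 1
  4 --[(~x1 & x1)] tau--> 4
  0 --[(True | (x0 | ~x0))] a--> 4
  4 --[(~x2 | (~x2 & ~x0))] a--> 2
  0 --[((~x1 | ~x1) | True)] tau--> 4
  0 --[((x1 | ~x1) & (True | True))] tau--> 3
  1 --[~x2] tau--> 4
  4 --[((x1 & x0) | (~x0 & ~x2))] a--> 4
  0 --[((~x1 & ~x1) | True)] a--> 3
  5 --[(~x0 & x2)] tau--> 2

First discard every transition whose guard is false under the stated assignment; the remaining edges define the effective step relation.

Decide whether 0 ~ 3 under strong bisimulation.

Answer: NOT BISIMILAR

Trace:
Bisimulation quotient by refinement:
  round 0: {{0,1,2,3,4,5}}
  round 1: {{0},{1,2},{3,4,5}}
  round 2: {{0},{1,2},{3},{4},{5}}
stable after 3 split(s): 5 block(s)
[0]={0}  [3]={3}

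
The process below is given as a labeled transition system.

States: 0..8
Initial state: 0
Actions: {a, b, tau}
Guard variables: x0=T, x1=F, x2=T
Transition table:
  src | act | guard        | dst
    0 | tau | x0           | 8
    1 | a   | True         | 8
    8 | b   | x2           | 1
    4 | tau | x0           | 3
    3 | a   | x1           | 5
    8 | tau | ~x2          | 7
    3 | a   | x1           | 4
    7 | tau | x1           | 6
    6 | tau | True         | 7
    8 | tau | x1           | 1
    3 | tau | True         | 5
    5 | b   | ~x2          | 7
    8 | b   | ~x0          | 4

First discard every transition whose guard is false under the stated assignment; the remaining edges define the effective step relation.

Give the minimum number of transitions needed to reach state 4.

Answer: UNREACHABLE

Working:
BFS to 4:
  Layer 0: {0}
  Layer 1: {8}
  Layer 2: {1}
4 never appears.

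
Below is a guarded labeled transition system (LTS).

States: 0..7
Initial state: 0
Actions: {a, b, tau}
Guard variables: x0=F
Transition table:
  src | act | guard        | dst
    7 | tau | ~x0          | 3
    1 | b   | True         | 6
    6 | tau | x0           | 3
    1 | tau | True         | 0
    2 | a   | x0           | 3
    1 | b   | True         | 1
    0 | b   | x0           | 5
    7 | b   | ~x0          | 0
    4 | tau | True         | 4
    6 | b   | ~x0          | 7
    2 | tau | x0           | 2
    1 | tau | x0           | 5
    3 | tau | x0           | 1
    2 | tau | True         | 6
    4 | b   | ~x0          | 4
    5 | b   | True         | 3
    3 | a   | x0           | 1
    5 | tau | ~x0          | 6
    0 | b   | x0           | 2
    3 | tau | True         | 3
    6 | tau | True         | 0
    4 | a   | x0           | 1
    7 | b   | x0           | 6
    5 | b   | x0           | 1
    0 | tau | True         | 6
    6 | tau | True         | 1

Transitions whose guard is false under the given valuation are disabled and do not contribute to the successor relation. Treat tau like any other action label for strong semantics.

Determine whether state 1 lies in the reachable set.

Answer: REACHABLE

Analysis:
15 transition(s) survive guard evaluation.
Layer 0: {0}
Layer 1: {6}  now seen {0,6}
Layer 2: {1,7}  now seen {0,1,6,7}
Layer 3: {3}  now seen {0,1,3,6,7}
R = {0,1,3,6,7}
trace reaching 1: tau·tau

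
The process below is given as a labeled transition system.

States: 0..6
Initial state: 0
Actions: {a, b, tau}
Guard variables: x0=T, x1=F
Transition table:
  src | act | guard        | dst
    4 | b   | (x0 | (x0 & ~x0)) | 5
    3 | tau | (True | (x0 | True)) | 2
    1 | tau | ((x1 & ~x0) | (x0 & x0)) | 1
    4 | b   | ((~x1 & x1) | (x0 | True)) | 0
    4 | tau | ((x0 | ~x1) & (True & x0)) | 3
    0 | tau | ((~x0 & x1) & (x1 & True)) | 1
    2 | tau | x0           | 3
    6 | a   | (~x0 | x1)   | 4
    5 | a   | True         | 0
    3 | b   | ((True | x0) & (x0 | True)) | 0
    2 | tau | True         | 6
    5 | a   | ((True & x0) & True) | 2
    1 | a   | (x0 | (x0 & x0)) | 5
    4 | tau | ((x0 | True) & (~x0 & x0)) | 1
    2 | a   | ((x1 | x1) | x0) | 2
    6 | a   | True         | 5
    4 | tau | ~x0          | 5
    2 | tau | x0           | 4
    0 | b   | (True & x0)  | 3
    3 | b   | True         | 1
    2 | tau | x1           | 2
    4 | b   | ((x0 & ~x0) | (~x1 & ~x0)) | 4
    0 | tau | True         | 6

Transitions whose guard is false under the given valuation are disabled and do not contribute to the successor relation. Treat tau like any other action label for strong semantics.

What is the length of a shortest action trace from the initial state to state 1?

Answer: 2

Trace:
Breadth-first toward 1:
  depth 0: {0}
  depth 1: {3,6}
  depth 2: {1,2,5}
depth(1)=2, e.g. b·b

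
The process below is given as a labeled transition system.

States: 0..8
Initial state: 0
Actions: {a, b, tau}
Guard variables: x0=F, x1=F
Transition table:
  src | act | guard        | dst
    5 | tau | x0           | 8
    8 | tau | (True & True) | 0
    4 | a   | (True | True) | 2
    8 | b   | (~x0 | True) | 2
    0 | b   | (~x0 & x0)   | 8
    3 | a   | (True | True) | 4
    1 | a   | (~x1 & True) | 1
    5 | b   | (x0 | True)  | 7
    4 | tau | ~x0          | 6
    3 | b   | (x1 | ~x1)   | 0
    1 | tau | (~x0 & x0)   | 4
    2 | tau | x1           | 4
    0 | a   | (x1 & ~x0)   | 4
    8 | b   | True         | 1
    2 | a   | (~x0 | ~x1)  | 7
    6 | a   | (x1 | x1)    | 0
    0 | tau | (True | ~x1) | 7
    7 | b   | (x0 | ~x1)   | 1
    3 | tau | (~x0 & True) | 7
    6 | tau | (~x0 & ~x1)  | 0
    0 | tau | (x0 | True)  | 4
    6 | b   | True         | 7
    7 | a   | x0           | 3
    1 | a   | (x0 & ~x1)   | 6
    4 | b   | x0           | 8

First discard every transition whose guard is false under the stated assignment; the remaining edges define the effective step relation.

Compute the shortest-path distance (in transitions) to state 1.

Breadth-first toward 1:
  depth 0: {0}
  depth 1: {4,7}
  depth 2: {1,2,6}
first hit 1 at d=2 via tau·b

Answer: 2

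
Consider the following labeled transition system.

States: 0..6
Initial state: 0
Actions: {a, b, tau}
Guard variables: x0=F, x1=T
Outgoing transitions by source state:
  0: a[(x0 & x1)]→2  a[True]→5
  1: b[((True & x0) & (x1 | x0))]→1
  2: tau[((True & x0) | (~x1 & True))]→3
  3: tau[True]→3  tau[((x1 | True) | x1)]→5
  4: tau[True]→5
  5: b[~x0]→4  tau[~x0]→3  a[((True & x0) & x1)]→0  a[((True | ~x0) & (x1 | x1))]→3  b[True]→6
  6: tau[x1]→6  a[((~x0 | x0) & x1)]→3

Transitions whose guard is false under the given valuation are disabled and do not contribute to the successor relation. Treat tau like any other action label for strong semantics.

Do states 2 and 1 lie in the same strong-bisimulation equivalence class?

Answer: BISIMILAR

Analysis:
Refine partition for ~:
  round 0: {{0,1,2,3,4,5,6}}
  round 1: {{0},{1,2},{3,4},{5},{6}}
  round 2: {{0},{1,2},{3},{4},{5},{6}}
Fixed point at round 3; 6 class(es).
2∈{1,2}, 1∈{1,2}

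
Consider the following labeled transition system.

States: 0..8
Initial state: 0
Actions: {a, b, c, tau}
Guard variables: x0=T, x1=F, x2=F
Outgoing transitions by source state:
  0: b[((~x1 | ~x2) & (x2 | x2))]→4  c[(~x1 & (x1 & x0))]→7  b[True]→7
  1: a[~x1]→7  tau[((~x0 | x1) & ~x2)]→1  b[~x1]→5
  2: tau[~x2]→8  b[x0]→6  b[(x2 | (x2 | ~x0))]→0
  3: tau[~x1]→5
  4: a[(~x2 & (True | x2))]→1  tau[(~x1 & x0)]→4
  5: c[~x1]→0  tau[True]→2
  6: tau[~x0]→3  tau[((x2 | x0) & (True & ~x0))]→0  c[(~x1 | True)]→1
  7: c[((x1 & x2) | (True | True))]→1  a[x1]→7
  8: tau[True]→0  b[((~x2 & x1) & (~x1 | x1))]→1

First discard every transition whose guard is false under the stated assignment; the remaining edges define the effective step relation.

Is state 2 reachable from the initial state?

Answer: REACHABLE

Trace:
Guard filter leaves 13 enabled edge(s).
Layer 0: {0}
Layer 1: {7}  cumulative {0,7}
Layer 2: {1}  cumulative {0,1,7}
Layer 3: {5}  cumulative {0,1,5,7}
Layer 4: {2}  cumulative {0,1,2,5,7}
Layer 5: {6,8}  cumulative {0,1,2,5,6,7,8}
Reach set: {0,1,2,5,6,7,8}
witness 2: b·c·b·tau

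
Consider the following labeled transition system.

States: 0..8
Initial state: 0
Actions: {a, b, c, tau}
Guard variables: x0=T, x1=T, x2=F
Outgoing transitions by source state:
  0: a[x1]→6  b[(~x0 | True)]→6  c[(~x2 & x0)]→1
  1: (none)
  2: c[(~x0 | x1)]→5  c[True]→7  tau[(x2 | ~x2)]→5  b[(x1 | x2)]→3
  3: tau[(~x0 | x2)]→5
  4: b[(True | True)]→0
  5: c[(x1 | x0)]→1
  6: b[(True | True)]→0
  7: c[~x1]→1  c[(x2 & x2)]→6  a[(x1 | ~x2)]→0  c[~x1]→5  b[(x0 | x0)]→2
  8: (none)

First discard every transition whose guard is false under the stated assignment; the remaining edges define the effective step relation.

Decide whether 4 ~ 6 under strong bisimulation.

Answer: BISIMILAR

Working:
Bisimulation quotient by refinement:
  round 0: {{0,1,2,3,4,5,6,7,8}}
  round 1: {{0},{1,3,8},{2},{4,6},{5},{7}}
6 equivalence class(es) (converged in 2)
[4]={4,6}  [6]={4,6}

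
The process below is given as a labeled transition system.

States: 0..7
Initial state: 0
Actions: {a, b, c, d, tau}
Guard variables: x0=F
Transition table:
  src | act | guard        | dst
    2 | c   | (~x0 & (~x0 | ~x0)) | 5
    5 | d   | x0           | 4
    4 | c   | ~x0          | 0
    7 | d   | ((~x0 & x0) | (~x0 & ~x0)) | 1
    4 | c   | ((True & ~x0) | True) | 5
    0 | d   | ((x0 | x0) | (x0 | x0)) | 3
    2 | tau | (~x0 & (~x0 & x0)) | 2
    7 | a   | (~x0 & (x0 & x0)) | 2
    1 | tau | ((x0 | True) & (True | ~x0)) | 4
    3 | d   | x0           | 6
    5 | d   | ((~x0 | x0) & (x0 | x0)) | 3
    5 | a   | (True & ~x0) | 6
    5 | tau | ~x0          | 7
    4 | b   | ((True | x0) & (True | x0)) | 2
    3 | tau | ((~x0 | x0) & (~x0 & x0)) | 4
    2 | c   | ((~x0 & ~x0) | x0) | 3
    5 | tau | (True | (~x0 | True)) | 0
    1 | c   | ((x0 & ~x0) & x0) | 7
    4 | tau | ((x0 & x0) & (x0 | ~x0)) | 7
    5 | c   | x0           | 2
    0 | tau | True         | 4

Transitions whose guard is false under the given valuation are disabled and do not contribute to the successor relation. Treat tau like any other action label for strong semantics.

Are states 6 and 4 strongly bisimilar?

Answer: NOT BISIMILAR

Analysis:
Bisimulation quotient by refinement:
  π0 = {{0,1,2,3,4,5,6,7}}
  π1 = {{0,1},{2},{3,6},{4},{5},{7}}
6 equivalence class(es) (converged in 2)
class of 6: {3,6}; class of 4: {4}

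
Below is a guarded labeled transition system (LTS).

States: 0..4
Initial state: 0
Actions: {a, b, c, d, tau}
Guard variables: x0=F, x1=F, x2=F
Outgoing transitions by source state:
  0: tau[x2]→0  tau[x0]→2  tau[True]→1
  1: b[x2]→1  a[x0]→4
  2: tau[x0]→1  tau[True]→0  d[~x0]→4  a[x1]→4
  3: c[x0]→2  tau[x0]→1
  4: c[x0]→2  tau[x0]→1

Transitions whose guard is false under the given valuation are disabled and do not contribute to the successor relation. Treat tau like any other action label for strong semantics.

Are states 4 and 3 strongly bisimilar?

Compute ~ classes (split until stable):
  π0 = {{0,1,2,3,4}}
  π1 = {{0},{1,3,4},{2}}
Fixed point at round 2; 3 class(es).
4∈{1,3,4}, 3∈{1,3,4}

Answer: BISIMILAR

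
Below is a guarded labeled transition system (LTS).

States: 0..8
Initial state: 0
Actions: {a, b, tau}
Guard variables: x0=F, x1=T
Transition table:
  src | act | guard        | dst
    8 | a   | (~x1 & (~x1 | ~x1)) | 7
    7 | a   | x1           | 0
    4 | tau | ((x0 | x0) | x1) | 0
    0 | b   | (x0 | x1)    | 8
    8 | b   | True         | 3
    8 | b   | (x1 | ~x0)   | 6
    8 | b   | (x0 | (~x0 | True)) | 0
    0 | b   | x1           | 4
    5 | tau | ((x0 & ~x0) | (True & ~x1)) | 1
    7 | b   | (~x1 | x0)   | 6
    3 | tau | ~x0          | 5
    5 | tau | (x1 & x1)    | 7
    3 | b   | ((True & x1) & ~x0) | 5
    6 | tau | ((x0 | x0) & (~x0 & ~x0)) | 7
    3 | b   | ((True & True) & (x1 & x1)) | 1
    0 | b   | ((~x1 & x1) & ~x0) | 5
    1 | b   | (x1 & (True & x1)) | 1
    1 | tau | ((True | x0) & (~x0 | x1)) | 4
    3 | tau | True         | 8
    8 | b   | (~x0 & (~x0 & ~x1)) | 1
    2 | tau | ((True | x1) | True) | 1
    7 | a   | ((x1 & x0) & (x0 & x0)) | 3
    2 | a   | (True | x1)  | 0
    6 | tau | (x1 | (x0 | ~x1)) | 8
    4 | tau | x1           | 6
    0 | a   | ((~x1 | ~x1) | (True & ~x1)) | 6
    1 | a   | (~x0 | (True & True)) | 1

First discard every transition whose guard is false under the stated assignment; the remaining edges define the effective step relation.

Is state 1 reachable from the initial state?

Answer: REACHABLE

Working:
Guard filter leaves 19 enabled edge(s).
L0 = {0}
L1 = {4,8}  cumulative {0,4,8}
L2 = {3,6}  cumulative {0,3,4,6,8}
L3 = {1,5}  cumulative {0,1,3,4,5,6,8}
L4 = {7}  cumulative {0,1,3,4,5,6,7,8}
Reach set: {0,1,3,4,5,6,7,8}
trace reaching 1: b·b·b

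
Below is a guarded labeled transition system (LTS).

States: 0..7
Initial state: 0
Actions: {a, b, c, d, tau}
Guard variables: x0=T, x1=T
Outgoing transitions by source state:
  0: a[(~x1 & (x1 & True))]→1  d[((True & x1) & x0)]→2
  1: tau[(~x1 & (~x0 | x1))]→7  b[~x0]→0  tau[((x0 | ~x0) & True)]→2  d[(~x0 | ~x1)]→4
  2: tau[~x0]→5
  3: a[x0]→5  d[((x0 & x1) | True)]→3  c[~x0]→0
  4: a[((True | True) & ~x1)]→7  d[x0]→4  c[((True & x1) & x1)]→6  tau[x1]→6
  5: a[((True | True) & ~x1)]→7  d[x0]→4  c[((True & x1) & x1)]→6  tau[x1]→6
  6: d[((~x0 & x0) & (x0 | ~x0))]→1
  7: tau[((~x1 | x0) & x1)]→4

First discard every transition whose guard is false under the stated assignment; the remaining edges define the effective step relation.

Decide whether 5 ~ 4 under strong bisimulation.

Answer: BISIMILAR

Working:
Compute ~ classes (split until stable):
  P[0] = {{0,1,2,3,4,5,6,7}}
  P[1] = {{0},{1,7},{2,6},{3},{4,5}}
  P[2] = {{0},{1},{2,6},{3},{4,5},{7}}
6 equivalence class(es) (converged in 3)
[5]={4,5}  [4]={4,5}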